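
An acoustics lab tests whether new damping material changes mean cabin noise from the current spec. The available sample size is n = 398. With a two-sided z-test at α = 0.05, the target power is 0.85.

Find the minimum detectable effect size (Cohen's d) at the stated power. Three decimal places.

d ≈ 0.150

Required noncentrality: δ = z_{0.025} + z_{0.15} = 1.960 + 1.036 = 2.996.
(The second rejection-region term Φ(−δ − z_{α/2}) is negligible and dropped.)
δ = d·√n ⇒ d = δ/√n = 2.996/√398 = 0.1502.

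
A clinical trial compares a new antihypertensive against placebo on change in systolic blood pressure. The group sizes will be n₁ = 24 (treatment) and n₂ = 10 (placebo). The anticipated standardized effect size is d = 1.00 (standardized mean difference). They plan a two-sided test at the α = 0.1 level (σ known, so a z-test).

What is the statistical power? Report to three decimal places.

Power ≈ 0.844

Noncentrality parameter: δ = d / √(1/n₁ + 1/n₂) = 1.00 / √(1/24 + 1/10) = 2.6568
Two-sided α = 0.1 → critical value z_{0.05} = 1.645.
Power = Φ(δ − 1.645) + Φ(−δ − 1.645) = Φ(1.012) + Φ(-4.302) = 0.8442 + 0.0000 = 0.8442.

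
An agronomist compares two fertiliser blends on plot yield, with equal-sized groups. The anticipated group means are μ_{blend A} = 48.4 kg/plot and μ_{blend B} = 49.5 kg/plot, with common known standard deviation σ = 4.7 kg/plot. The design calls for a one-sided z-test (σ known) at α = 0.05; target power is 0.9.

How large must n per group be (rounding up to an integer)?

n = 313 per group

Standardized effect: d = |μ_{blend A} − μ_{blend B}| / σ = |48.4 − 49.5| / 4.7 = 0.2340
Set Φ(δ − 1.645) = 0.9; then δ − 1.645 = Φ⁻¹(0.9) = 1.282, giving δ = 2.926.
δ = d·√(n/2) ⇒ n = 2(δ/d)² = 2 × (2.926 / 0.2340)² = 312.69.
Rounding up, n = 313 per group.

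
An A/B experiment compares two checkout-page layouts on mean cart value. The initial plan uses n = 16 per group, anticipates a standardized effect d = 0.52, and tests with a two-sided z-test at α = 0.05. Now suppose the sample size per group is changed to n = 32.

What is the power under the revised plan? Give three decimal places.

With n = 32 per group: δ = d·√(n/2) = 0.52 × √(32/2) = 2.0800. Critical value z_{0.025} = 1.960.
Revised power = Φ(δ − 1.960) + Φ(−δ − 1.960) = Φ(0.120) + Φ(-4.040) = 0.5478 + 0.0000 = 0.5478.

Power ≈ 0.548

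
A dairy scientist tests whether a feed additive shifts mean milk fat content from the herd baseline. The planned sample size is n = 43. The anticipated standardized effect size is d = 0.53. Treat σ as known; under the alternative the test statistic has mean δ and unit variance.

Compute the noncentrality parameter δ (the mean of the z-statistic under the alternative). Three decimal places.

The noncentrality parameter scales effect size by the design's sample-size factor: δ = d·√n = 0.53 × √43 = 3.4754

δ ≈ 3.475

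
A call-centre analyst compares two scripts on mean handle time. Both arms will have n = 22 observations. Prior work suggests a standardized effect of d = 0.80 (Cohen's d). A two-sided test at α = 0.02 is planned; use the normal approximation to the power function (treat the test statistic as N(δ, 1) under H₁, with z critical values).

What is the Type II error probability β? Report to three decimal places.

β ≈ 0.372

Noncentrality parameter: δ = d·√(n/2) = 0.80 × √(22/2) = 2.6533
Critical value for a two-sided test at α = 0.02: z_{α/2} = 2.326.
Power = Φ(δ − 2.326) + Φ(−δ − 2.326) = Φ(0.327) + Φ(-4.980) = 0.6281 + 0.0000 = 0.6281.
Type II error: β = 1 − power = 1 − 0.6281 = 0.3719.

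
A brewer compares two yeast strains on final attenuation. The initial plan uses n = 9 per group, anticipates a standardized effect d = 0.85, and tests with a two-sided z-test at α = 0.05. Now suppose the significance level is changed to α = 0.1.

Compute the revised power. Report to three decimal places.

δ = d·√(n/2) = 0.85 × √(9/2) = 1.8031 (unchanged). New critical value: z_{0.05} = 1.645.
Revised power = Φ(δ − 1.645) + Φ(−δ − 1.645) = Φ(0.158) + Φ(-3.448) = 0.5629 + 0.0003 = 0.5632.

Power ≈ 0.563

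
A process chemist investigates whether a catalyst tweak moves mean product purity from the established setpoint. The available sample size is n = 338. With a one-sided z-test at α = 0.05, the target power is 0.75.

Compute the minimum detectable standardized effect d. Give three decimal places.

d ≈ 0.126

Required noncentrality: δ = z_{0.05} + z_{0.25} = 1.645 + 0.674 = 2.319.
δ = d·√n ⇒ d = δ/√n = 2.319/√338 = 0.1262.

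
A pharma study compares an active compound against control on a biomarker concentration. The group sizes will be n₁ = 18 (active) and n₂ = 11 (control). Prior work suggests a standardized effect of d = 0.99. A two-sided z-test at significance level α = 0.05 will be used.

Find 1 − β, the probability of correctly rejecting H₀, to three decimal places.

Noncentrality parameter: δ = d / √(1/n₁ + 1/n₂) = 0.99 / √(1/18 + 1/11) = 2.5868
Two-sided α = 0.05 → critical value z_{0.025} = 1.960.
Power = Φ(δ − 1.960) + Φ(−δ − 1.960) = Φ(0.627) + Φ(-4.547) = 0.7346 + 0.0000 = 0.7346.

Power ≈ 0.735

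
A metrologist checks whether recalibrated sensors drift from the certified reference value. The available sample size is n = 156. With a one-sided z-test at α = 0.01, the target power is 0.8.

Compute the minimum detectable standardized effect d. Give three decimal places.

d ≈ 0.254

Required noncentrality: δ = z_{0.01} + z_{0.20} = 2.326 + 0.842 = 3.168.
δ = d·√n ⇒ d = δ/√n = 3.168/√156 = 0.2536.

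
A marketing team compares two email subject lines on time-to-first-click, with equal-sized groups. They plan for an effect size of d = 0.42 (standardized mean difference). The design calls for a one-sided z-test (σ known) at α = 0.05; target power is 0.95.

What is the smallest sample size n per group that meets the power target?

n = 123 per group

For power 0.95 need Φ(δ − z_{0.05}) = 0.95, so δ = z_{0.05} + z_{0.05} = 1.645 + 1.645 = 3.290.
δ = d·√(n/2) ⇒ n = 2(δ/d)² = 2 × (3.290 / 0.42)² = 122.70.
Rounding up, n = 123 per group.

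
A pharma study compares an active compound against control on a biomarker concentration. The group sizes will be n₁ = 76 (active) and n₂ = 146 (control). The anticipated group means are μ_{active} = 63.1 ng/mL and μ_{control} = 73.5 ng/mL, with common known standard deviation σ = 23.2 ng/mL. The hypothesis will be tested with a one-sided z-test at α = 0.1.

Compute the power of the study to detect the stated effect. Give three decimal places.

Power ≈ 0.970

Standardized effect: d = |μ_{active} − μ_{control}| / σ = |63.1 − 73.5| / 23.2 = 0.4483
Noncentrality parameter: δ = d / √(1/n₁ + 1/n₂) = 0.4483 / √(1/76 + 1/146) = 3.1692
One-sided α = 0.1 → critical value z_{0.1} = 1.282.
Power = Φ(δ − 1.282) = Φ(1.888) = 0.9705.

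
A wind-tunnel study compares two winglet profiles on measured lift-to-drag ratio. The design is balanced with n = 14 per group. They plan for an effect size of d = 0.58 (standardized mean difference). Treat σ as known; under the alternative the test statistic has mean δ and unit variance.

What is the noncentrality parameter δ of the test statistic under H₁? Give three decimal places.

δ ≈ 1.535

δ = d·√(n/2) = 0.58 × √(14/2) = 1.5345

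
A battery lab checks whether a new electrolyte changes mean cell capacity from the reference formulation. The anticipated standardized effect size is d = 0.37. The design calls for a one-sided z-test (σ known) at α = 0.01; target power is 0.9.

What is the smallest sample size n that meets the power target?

n = 96

For power 0.9 need Φ(δ − z_{0.01}) = 0.9, so δ = z_{0.01} + z_{0.10} = 2.326 + 1.282 = 3.608.
δ = d·√n ⇒ n = (δ/d)² = (3.608 / 0.37)² = 95.08.
Rounding up, n = 96.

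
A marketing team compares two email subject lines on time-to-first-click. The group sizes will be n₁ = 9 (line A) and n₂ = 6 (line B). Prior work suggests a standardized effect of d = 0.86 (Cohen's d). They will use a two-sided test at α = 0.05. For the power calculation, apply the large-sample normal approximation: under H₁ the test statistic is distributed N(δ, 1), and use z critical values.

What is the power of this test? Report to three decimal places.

Noncentrality parameter: δ = d / √(1/n₁ + 1/n₂) = 0.86 / √(1/9 + 1/6) = 1.6317
Two-sided α = 0.05 → critical value z_{0.025} = 1.960.
Power = Φ(δ − 1.960) + Φ(−δ − 1.960) = Φ(-0.328) + Φ(-3.592) = 0.3714 + 0.0002 = 0.3715.

Power ≈ 0.372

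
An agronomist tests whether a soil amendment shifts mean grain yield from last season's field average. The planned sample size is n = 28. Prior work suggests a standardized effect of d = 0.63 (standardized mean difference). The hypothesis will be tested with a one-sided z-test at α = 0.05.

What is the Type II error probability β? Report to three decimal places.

β ≈ 0.046

Noncentrality parameter: δ = d·√n = 0.63 × √28 = 3.3336
Critical value for a one-sided test at α = 0.05: z_α = 1.645.
Power = P(Z > 1.645 − δ) = Φ(1.689) = 0.9544.
Type II error: β = 1 − power = 1 − 0.9544 = 0.0456.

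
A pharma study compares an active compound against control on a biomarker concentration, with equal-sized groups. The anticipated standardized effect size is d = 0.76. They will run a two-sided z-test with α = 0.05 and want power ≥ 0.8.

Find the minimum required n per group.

For power 0.8 need Φ(δ − z_{0.025}) = 0.8, so δ = z_{0.025} + z_{0.20} = 1.960 + 0.842 = 2.802.
(The Φ(−δ − z_{α/2}) term is vanishingly small for δ > 0 and is dropped in the standard sample-size formula.)
δ = d·√(n/2) ⇒ n = 2(δ/d)² = 2 × (2.802 / 0.76)² = 27.18.
Round up to the next whole unit.

n = 28 per group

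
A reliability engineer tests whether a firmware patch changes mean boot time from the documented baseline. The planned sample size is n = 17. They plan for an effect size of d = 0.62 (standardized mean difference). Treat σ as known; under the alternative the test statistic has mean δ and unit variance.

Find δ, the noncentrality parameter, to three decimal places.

δ = d·√n = 0.62 × √17 = 2.5563

δ ≈ 2.556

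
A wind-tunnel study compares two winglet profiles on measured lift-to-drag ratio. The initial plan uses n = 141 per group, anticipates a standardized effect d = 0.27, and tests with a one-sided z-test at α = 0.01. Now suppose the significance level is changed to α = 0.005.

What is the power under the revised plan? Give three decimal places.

δ = d·√(n/2) = 0.27 × √(141/2) = 2.2670 (unchanged). New critical value: z_{0.005} = 2.576.
Revised power = Φ(δ − 2.576) = Φ(-0.309) = 0.3787.

Power ≈ 0.379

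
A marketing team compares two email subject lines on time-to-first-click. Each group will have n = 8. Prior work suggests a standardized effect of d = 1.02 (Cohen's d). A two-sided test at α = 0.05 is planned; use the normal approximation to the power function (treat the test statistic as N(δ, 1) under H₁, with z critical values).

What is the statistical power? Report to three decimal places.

Noncentrality parameter: δ = d·√(n/2) = 1.02 × √(8/2) = 2.0400
Critical value for a two-sided test at α = 0.05: z_{α/2} = 1.960.
Power = Φ(δ − 1.960) + Φ(−δ − 1.960) = Φ(0.080) + Φ(-4.000) = 0.5319 + 0.0000 = 0.5319.

Power ≈ 0.532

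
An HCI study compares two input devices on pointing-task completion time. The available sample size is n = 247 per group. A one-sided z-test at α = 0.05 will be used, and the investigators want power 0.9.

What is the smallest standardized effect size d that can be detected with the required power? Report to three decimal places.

d ≈ 0.263

Need Φ(δ − 1.645) = 0.9, so δ = 1.645 + 1.282 = 2.926.
δ = d·√(n/2) ⇒ d = δ/√(n/2) = 2.926/√(247/2) = 0.2633.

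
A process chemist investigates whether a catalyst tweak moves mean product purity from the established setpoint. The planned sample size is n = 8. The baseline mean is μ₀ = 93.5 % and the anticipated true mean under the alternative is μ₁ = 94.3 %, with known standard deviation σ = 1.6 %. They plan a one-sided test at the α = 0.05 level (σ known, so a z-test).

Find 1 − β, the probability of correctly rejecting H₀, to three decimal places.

Power ≈ 0.409

Standardized effect: d = |μ₁ − μ₀| / σ = |94.3 − 93.5| / 1.6 = 0.5000
Noncentrality parameter: δ = d·√n = 0.5000 × √8 = 1.4142
One-sided α = 0.05 → critical value z_{0.05} = 1.645.
Power = Φ(δ − 1.645) = Φ(-0.231) = 0.4088.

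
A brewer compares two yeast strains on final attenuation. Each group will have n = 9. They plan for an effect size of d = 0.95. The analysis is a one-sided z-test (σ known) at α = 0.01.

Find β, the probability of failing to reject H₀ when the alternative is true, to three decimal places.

β ≈ 0.622

Noncentrality parameter: λ = d·√(n/2) = 0.95 × √(9/2) = 2.0153
Critical value for a one-sided test at α = 0.01: z_α = 2.326.
Power = Φ(λ − 2.326) = Φ(-0.311) = 0.3779.
Type II error: β = 1 − power = 1 − 0.3779 = 0.6221.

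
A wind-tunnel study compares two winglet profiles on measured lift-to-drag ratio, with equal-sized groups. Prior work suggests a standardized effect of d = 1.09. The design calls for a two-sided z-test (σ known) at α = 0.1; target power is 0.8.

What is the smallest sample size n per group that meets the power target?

n = 11 per group

For power 0.8 need Φ(δ − z_{0.05}) = 0.8, so δ = z_{0.05} + z_{0.20} = 1.645 + 0.842 = 2.486.
(For δ > 0 the lower-tail rejection region contributes negligibly to power, so the one-term inversion is standard.)
δ = d·√(n/2) ⇒ n = 2(δ/d)² = 2 × (2.486 / 1.09)² = 10.41.
Rounding up, n = 11 per group.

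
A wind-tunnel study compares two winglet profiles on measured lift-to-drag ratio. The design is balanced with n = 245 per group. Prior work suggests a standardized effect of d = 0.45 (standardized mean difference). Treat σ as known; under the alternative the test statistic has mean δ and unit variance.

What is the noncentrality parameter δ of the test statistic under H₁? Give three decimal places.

δ ≈ 4.981

δ = d·√(n/2) = 0.45 × √(245/2) = 4.9806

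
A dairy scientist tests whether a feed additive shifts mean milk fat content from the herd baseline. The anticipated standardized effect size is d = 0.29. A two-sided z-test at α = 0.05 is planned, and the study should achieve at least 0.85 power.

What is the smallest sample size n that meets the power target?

Set Φ(δ − 1.960) = 0.85; then δ − 1.960 = Φ⁻¹(0.85) = 1.036, giving δ = 2.996.
(For δ > 0 the lower-tail rejection region contributes negligibly to power, so the one-term inversion is standard.)
δ = d·√n ⇒ n = (δ/d)² = (2.996 / 0.29)² = 106.76.
Round up to the next whole unit.

n = 107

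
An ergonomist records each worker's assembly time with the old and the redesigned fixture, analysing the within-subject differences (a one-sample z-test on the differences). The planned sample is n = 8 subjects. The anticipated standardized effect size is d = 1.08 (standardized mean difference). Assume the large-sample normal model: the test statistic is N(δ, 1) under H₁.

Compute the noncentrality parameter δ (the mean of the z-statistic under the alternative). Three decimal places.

δ = d·√n = 1.08 × √8 = 3.0547

δ ≈ 3.055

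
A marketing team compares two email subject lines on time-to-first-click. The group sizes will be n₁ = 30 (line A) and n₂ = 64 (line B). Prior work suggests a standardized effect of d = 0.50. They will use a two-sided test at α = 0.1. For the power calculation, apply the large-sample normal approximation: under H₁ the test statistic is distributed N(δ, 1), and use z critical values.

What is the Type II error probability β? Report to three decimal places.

Noncentrality parameter: δ = d / √(1/n₁ + 1/n₂) = 0.50 / √(1/30 + 1/64) = 2.2597
Critical value for a two-sided test at α = 0.1: z_{α/2} = 1.645.
Power = Φ(δ − 1.645) + Φ(−δ − 1.645) = Φ(0.615) + Φ(-3.905) = 0.7307 + 0.0000 = 0.7307.
Type II error: β = 1 − power = 1 − 0.7307 = 0.2693.

β ≈ 0.269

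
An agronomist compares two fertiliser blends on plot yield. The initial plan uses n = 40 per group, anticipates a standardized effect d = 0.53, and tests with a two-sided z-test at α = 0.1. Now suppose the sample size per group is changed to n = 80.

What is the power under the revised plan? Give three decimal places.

With n = 80 per group: δ = d·√(n/2) = 0.53 × √(80/2) = 3.3520. Critical value z_{0.05} = 1.645.
Revised power = Φ(δ − 1.645) + Φ(−δ − 1.645) = Φ(1.707) + Φ(-4.997) = 0.9561 + 0.0000 = 0.9561.

Power ≈ 0.956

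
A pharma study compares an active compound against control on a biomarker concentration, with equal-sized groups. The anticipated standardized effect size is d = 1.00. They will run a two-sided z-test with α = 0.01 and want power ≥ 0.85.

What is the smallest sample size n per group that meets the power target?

n = 27 per group

For power 0.85 need Φ(δ − z_{0.005}) = 0.85, so δ = z_{0.005} + z_{0.15} = 2.576 + 1.036 = 3.612.
(The Φ(−δ − z_{α/2}) term is vanishingly small for δ > 0 and is dropped in the standard sample-size formula.)
δ = d·√(n/2) ⇒ n = 2(δ/d)² = 2 × (3.612 / 1.00)² = 26.10.
Round up to the next whole unit.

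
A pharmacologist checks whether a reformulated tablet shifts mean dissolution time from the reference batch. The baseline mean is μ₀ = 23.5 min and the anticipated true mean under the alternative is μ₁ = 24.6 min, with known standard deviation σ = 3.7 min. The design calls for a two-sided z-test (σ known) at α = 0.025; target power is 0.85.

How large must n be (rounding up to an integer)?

n = 122

Standardized effect: d = |μ₁ − μ₀| / σ = |24.6 − 23.5| / 3.7 = 0.2973
Set Φ(δ − 2.241) = 0.85; then δ − 2.241 = Φ⁻¹(0.85) = 1.036, giving δ = 3.278.
(For δ > 0 the lower-tail rejection region contributes negligibly to power, so the one-term inversion is standard.)
δ = d·√n ⇒ n = (δ/d)² = (3.278 / 0.2973)² = 121.56.
Round up to the next whole unit.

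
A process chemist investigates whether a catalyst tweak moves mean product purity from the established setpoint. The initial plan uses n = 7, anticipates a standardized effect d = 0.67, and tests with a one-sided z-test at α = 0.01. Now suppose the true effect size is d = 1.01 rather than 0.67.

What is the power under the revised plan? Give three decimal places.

With d = 1.01: δ = d·√n = 1.01 × √7 = 2.6722. Critical value z_{0.01} = 2.326.
Revised power = P(Z > 2.326 − δ) = Φ(0.346) = 0.6353.

Power ≈ 0.635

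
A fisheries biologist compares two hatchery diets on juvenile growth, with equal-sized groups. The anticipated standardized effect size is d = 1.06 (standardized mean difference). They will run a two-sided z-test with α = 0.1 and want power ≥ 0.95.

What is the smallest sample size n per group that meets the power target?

n = 20 per group

Set Φ(δ − 1.645) = 0.95; then δ − 1.645 = Φ⁻¹(0.95) = 1.645, giving δ = 3.290.
(The Φ(−δ − z_{α/2}) term is vanishingly small for δ > 0 and is dropped in the standard sample-size formula.)
δ = d·√(n/2) ⇒ n = 2(δ/d)² = 2 × (3.290 / 1.06)² = 19.26.
Round up to the next whole unit.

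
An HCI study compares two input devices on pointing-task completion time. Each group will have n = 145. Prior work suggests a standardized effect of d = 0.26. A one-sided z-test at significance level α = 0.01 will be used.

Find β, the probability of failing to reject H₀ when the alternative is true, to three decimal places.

β ≈ 0.545

Noncentrality parameter: λ = d·√(n/2) = 0.26 × √(145/2) = 2.2138
Critical value for a one-sided test at α = 0.01: z_α = 2.326.
Power = Φ(λ − 2.326) = Φ(-0.113) = 0.4552.
Type II error: β = 1 − power = 1 − 0.4552 = 0.5448.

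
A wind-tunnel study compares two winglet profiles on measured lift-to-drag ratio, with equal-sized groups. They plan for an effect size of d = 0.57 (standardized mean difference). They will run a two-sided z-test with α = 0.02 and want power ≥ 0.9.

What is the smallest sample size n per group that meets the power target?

n = 81 per group

For power 0.9 need Φ(δ − z_{0.01}) = 0.9, so δ = z_{0.01} + z_{0.10} = 2.326 + 1.282 = 3.608.
(Ignoring the negligible lower-tail rejection probability gives the usual closed-form inversion.)
δ = d·√(n/2) ⇒ n = 2(δ/d)² = 2 × (3.608 / 0.57)² = 80.13.
Round up to the next whole unit.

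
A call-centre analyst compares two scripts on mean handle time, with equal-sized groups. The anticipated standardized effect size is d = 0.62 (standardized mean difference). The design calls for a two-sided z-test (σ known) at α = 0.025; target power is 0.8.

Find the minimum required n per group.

n = 50 per group

For power 0.8 need Φ(δ − z_{0.0125}) = 0.8, so δ = z_{0.0125} + z_{0.20} = 2.241 + 0.842 = 3.083.
(The Φ(−δ − z_{α/2}) term is vanishingly small for δ > 0 and is dropped in the standard sample-size formula.)
δ = d·√(n/2) ⇒ n = 2(δ/d)² = 2 × (3.083 / 0.62)² = 49.45.
Rounding up, n = 50 per group.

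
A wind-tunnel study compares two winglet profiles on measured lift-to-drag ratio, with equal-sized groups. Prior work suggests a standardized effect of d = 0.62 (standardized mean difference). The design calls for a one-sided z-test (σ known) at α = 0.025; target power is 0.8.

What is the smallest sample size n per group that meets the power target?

For power 0.8 need Φ(δ − z_{0.025}) = 0.8, so δ = z_{0.025} + z_{0.20} = 1.960 + 0.842 = 2.802.
δ = d·√(n/2) ⇒ n = 2(δ/d)² = 2 × (2.802 / 0.62)² = 40.84.
Round up to the next whole unit.

n = 41 per group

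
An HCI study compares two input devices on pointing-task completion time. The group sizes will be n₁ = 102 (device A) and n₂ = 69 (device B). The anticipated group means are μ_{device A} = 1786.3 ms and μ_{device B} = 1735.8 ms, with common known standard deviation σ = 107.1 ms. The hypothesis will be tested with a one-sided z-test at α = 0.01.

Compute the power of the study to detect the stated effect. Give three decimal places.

Power ≈ 0.758

Standardized effect: d = |μ_{device A} − μ_{device B}| / σ = |1786.3 − 1735.8| / 107.1 = 0.4715
Noncentrality parameter: δ = d / √(1/n₁ + 1/n₂) = 0.4715 / √(1/102 + 1/69) = 3.0250
Critical value for a one-sided test at α = 0.01: z_α = 2.326.
Power = P(Z > 2.326 − δ) = Φ(0.699) = 0.7576.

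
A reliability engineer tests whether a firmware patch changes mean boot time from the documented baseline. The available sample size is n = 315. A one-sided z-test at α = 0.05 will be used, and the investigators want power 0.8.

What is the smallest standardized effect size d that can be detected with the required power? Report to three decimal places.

Required noncentrality: δ = z_{0.05} + z_{0.20} = 1.645 + 0.842 = 2.486.
δ = d·√n ⇒ d = δ/√n = 2.486/√315 = 0.1401.

d ≈ 0.140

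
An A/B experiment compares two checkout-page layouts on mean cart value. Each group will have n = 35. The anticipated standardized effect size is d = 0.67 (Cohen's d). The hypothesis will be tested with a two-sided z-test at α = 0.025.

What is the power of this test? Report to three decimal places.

Noncentrality parameter: δ = d·√(n/2) = 0.67 × √(35/2) = 2.8028
Critical value for a two-sided test at α = 0.025: z_{α/2} = 2.241.
Power = Φ(δ − 2.241) + Φ(−δ − 2.241) = Φ(0.561) + Φ(-5.044) = 0.7127 + 0.0000 = 0.7127.

Power ≈ 0.713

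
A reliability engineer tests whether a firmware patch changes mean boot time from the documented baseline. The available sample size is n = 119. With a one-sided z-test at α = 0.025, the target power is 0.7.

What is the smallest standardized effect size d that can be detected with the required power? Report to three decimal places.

Required noncentrality: δ = z_{0.025} + z_{0.30} = 1.960 + 0.524 = 2.484.
δ = d·√n ⇒ d = δ/√n = 2.484/√119 = 0.2277.

d ≈ 0.228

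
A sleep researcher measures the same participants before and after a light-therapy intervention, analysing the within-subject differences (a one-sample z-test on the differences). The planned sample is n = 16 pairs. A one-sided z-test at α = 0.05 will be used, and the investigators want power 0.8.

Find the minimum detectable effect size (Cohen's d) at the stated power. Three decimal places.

d ≈ 0.622

Required noncentrality: δ = z_{0.05} + z_{0.20} = 1.645 + 0.842 = 2.486.
δ = d·√n ⇒ d = δ/√n = 2.486/√16 = 0.6216.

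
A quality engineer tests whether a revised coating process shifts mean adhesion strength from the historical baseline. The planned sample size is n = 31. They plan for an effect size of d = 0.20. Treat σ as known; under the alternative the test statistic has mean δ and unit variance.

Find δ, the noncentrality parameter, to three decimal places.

δ ≈ 1.114

δ = d·√n = 0.20 × √31 = 1.1136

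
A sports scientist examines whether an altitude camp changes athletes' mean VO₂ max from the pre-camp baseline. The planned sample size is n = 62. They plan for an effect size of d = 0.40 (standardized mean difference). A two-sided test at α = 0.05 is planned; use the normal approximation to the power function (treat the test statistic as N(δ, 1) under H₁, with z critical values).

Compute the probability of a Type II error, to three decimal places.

Noncentrality parameter: δ = d·√n = 0.40 × √62 = 3.1496
Two-sided α = 0.05 → critical value z_{0.025} = 1.960.
Power = Φ(δ − 1.960) + Φ(−δ − 1.960) = Φ(1.190) + Φ(-5.110) = 0.8829 + 0.0000 = 0.8829.
Type II error: β = 1 − power = 1 − 0.8829 = 0.1171.

β ≈ 0.117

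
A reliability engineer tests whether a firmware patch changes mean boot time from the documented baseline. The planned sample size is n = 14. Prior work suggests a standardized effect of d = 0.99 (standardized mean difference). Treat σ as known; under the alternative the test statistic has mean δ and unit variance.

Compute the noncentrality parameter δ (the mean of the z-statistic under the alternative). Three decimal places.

δ = d·√n = 0.99 × √14 = 3.7042

δ ≈ 3.704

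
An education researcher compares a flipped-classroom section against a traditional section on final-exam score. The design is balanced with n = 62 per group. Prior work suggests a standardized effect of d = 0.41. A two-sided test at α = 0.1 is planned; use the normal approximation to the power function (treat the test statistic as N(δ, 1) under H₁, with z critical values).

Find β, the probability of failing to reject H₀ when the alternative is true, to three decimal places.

Noncentrality parameter: δ = d·√(n/2) = 0.41 × √(62/2) = 2.2828
Critical value for a two-sided test at α = 0.1: z_{α/2} = 1.645.
Power = Φ(δ − 1.645) + Φ(−δ − 1.645) = Φ(0.638) + Φ(-3.928) = 0.7382 + 0.0000 = 0.7383.
Type II error: β = 1 − power = 1 − 0.7383 = 0.2617.

β ≈ 0.262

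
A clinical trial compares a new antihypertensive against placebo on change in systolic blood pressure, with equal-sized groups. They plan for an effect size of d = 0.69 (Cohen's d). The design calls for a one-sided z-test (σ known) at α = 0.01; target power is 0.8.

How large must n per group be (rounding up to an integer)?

n = 43 per group

Set Φ(δ − 2.326) = 0.8; then δ − 2.326 = Φ⁻¹(0.8) = 0.842, giving δ = 3.168.
δ = d·√(n/2) ⇒ n = 2(δ/d)² = 2 × (3.168 / 0.69)² = 42.16.
Rounding up, n = 43 per group.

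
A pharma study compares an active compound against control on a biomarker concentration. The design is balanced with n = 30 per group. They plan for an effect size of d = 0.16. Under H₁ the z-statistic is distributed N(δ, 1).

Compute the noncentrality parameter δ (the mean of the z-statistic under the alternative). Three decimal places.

The noncentrality parameter scales effect size by the design's sample-size factor: δ = d·√(n/2) = 0.16 × √(30/2) = 0.6197

δ ≈ 0.620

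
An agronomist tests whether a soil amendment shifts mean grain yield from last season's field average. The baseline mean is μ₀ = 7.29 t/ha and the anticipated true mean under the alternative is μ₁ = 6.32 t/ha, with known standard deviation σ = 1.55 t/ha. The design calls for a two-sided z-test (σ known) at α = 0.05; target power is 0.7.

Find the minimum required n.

Standardized effect: d = |μ₁ − μ₀| / σ = |6.32 − 7.29| / 1.55 = 0.6258
Set Φ(δ − 1.960) = 0.7; then δ − 1.960 = Φ⁻¹(0.7) = 0.524, giving δ = 2.484.
(Ignoring the negligible lower-tail rejection probability gives the usual closed-form inversion.)
δ = d·√n ⇒ n = (δ/d)² = (2.484 / 0.6258)² = 15.76.
Rounding up, n = 16.

n = 16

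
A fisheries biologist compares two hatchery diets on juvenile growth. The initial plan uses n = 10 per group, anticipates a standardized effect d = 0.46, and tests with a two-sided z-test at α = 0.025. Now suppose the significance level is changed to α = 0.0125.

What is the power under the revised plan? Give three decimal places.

Power ≈ 0.071

δ = d·√(n/2) = 0.46 × √(10/2) = 1.0286 (unchanged). New critical value: z_{0.0063} = 2.498.
Revised power = Φ(δ − 2.498) + Φ(−δ − 2.498) = Φ(-1.469) + Φ(-3.526) = 0.0709 + 0.0002 = 0.0711.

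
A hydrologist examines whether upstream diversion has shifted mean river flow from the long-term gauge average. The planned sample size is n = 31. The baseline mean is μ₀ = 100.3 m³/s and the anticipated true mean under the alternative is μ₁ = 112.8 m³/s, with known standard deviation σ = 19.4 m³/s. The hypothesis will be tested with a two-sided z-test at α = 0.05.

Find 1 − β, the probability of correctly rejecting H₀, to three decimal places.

Standardized effect: d = |μ₁ − μ₀| / σ = |112.8 − 100.3| / 19.4 = 0.6443
Noncentrality parameter: δ = d·√n = 0.6443 × √31 = 3.5875
Critical value for a two-sided test at α = 0.05: z_{α/2} = 1.960.
Power = Φ(δ − 1.960) + Φ(−δ − 1.960) = Φ(1.628) + Φ(-5.547) = 0.9482 + 0.0000 = 0.9482.

Power ≈ 0.948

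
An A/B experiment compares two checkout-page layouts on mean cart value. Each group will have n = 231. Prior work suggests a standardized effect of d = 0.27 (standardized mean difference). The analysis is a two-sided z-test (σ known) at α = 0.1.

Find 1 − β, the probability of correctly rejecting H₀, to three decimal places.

Power ≈ 0.896

Noncentrality parameter: δ = d·√(n/2) = 0.27 × √(231/2) = 2.9017
Critical value for a two-sided test at α = 0.1: z_{α/2} = 1.645.
Power = Φ(δ − 1.645) + Φ(−δ − 1.645) = Φ(1.257) + Φ(-4.547) = 0.8956 + 0.0000 = 0.8956.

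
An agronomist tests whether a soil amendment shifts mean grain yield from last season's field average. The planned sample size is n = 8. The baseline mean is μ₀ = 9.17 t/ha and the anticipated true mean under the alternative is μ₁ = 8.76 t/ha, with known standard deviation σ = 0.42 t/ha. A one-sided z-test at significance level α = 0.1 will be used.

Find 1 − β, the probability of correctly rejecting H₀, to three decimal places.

Power ≈ 0.931

Standardized effect: d = |μ₁ − μ₀| / σ = |8.76 − 9.17| / 0.42 = 0.9762
Noncentrality parameter: δ = d·√n = 0.9762 × √8 = 2.7611
Critical value for a one-sided test at α = 0.1: z_α = 1.282.
Power = Φ(δ − 1.282) = Φ(1.480) = 0.9305.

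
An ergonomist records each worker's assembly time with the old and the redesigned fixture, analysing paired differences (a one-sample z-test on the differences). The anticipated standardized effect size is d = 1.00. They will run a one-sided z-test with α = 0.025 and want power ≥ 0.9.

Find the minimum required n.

n = 11

For power 0.9 need Φ(δ − z_{0.025}) = 0.9, so δ = z_{0.025} + z_{0.10} = 1.960 + 1.282 = 3.242.
δ = d·√n ⇒ n = (δ/d)² = (3.242 / 1.00)² = 10.51.
Rounding up, n = 11.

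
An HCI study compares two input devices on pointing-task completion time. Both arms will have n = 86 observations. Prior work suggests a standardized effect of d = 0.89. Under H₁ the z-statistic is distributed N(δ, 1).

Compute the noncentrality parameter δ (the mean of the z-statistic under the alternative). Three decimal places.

δ ≈ 5.836

The noncentrality parameter scales effect size by the design's sample-size factor: δ = d·√(n/2) = 0.89 × √(86/2) = 5.8361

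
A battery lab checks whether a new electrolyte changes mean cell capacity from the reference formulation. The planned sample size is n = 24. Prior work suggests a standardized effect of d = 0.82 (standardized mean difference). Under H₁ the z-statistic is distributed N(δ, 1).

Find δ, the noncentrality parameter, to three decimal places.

δ ≈ 4.017

δ = d·√n = 0.82 × √24 = 4.0172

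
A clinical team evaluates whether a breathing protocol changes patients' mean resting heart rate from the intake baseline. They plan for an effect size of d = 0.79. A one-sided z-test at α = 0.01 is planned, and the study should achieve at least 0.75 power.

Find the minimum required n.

n = 15

Set Φ(δ − 2.326) = 0.75; then δ − 2.326 = Φ⁻¹(0.75) = 0.674, giving δ = 3.001.
δ = d·√n ⇒ n = (δ/d)² = (3.001 / 0.79)² = 14.43.
Round up to the next whole unit.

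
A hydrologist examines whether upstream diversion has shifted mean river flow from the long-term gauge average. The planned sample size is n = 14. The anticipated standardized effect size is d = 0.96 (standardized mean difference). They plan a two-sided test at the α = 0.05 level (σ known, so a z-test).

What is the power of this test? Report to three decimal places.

Power ≈ 0.949

Noncentrality parameter: δ = d·√n = 0.96 × √14 = 3.5920
Critical value for a two-sided test at α = 0.05: z_{α/2} = 1.960.
Power = Φ(δ − 1.960) + Φ(−δ − 1.960) = Φ(1.632) + Φ(-5.552) = 0.9487 + 0.0000 = 0.9487.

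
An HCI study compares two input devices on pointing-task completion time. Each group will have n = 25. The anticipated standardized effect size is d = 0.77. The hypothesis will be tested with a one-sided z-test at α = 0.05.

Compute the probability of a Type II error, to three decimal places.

β ≈ 0.141

Noncentrality parameter: δ = d·√(n/2) = 0.77 × √(25/2) = 2.7224
Critical value for a one-sided test at α = 0.05: z_α = 1.645.
Power = Φ(δ − 1.645) = Φ(1.078) = 0.8594.
Type II error: β = 1 − power = 1 − 0.8594 = 0.1406.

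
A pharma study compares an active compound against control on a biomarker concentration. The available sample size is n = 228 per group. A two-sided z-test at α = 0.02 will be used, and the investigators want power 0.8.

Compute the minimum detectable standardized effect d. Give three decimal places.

d ≈ 0.297

Required noncentrality: δ = z_{0.01} + z_{0.20} = 2.326 + 0.842 = 3.168.
(Lower-tail contribution to power is negligible for δ > 0.)
δ = d·√(n/2) ⇒ d = δ/√(n/2) = 3.168/√(228/2) = 0.2967.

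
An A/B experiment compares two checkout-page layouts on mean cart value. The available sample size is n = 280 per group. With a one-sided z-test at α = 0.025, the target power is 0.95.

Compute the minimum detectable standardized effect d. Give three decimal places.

Required noncentrality: δ = z_{0.025} + z_{0.05} = 1.960 + 1.645 = 3.605.
δ = d·√(n/2) ⇒ d = δ/√(n/2) = 3.605/√(280/2) = 0.3047.

d ≈ 0.305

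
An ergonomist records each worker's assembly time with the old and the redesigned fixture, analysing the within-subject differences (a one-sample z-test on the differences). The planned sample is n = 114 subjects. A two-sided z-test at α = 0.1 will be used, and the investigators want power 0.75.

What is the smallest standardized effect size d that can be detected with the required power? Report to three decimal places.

d ≈ 0.217

Need Φ(δ − 1.645) = 0.75, so δ = 1.645 + 0.674 = 2.319.
(Lower-tail contribution to power is negligible for δ > 0.)
δ = d·√n ⇒ d = δ/√n = 2.319/√114 = 0.2172.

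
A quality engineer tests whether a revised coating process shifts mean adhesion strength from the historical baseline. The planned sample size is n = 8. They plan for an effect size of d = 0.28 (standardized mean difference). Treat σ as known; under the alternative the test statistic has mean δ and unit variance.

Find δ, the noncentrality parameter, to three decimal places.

δ = d·√n = 0.28 × √8 = 0.7920

δ ≈ 0.792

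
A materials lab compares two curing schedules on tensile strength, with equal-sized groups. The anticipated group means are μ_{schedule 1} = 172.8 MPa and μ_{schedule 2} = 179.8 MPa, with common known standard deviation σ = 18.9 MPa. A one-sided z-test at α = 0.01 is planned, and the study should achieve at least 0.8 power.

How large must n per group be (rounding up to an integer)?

Standardized effect: d = |μ_{schedule 1} − μ_{schedule 2}| / σ = |172.8 − 179.8| / 18.9 = 0.3704
Set Φ(δ − 2.326) = 0.8; then δ − 2.326 = Φ⁻¹(0.8) = 0.842, giving δ = 3.168.
δ = d·√(n/2) ⇒ n = 2(δ/d)² = 2 × (3.168 / 0.3704)² = 146.33.
Rounding up, n = 147 per group.

n = 147 per group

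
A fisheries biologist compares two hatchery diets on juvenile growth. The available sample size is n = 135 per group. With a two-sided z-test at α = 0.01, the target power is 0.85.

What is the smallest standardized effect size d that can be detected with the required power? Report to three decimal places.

Required noncentrality: δ = z_{0.005} + z_{0.15} = 2.576 + 1.036 = 3.612.
(The second rejection-region term Φ(−δ − z_{α/2}) is negligible and dropped.)
δ = d·√(n/2) ⇒ d = δ/√(n/2) = 3.612/√(135/2) = 0.4397.

d ≈ 0.440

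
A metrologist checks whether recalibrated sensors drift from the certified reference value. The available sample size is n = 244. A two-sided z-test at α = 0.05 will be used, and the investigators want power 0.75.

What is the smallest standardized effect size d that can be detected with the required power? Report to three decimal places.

Need Φ(δ − 1.960) = 0.75, so δ = 1.960 + 0.674 = 2.634.
(The second rejection-region term Φ(−δ − z_{α/2}) is negligible and dropped.)
δ = d·√n ⇒ d = δ/√n = 2.634/√244 = 0.1687.

d ≈ 0.169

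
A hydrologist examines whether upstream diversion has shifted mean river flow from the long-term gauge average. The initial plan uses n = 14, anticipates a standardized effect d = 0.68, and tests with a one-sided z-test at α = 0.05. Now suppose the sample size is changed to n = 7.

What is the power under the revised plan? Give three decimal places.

With n = 7: δ = d·√n = 0.68 × √7 = 1.7991. Critical value z_{0.05} = 1.645.
Revised power = Φ(δ − 1.645) = Φ(0.154) = 0.5613.

Power ≈ 0.561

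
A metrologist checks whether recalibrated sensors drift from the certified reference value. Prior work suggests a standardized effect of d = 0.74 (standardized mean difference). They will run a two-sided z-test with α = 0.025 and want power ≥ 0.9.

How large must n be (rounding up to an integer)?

Set Φ(δ − 2.241) = 0.9; then δ − 2.241 = Φ⁻¹(0.9) = 1.282, giving δ = 3.523.
(The Φ(−δ − z_{α/2}) term is vanishingly small for δ > 0 and is dropped in the standard sample-size formula.)
δ = d·√n ⇒ n = (δ/d)² = (3.523 / 0.74)² = 22.66.
Round up to the next whole unit.

n = 23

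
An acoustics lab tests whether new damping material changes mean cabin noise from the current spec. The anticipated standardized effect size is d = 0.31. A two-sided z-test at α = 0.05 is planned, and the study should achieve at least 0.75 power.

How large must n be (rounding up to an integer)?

Set Φ(δ − 1.960) = 0.75; then δ − 1.960 = Φ⁻¹(0.75) = 0.674, giving δ = 2.634.
(For δ > 0 the lower-tail rejection region contributes negligibly to power, so the one-term inversion is standard.)
δ = d·√n ⇒ n = (δ/d)² = (2.634 / 0.31)² = 72.22.
Rounding up, n = 73.

n = 73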